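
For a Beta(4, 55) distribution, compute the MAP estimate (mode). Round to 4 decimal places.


MAP = mode = (a-1)/(a+b-2)
= (4-1)/(4+55-2)
= 3/57 = 0.0526

0.0526


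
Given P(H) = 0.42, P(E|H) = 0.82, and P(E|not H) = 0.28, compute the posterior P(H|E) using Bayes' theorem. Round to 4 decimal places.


By Bayes' theorem: P(H|E) = P(E|H)*P(H) / P(E)
P(E) = P(E|H)*P(H) + P(E|not H)*P(not H)
P(E) = 0.82*0.42 + 0.28*0.58 = 0.5068
P(H|E) = 0.82*0.42 / 0.5068 = 0.6796

0.6796


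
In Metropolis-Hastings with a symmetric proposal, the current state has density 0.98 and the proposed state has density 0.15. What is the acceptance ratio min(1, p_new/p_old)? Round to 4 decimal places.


Ratio = p_new / p_old = 0.15 / 0.98 = 0.1531
Acceptance = min(1, 0.1531) = 0.1531

0.1531


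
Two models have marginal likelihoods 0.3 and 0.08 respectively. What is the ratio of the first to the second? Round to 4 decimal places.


Evidence ratio = 0.3 / 0.08
= 3.75

3.75


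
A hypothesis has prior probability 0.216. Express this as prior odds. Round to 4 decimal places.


Odds = P(H) / P(not H) = 0.216 / 0.784
= 0.2755

0.2755


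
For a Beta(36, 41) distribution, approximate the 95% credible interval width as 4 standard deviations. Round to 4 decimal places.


Variance of Beta(a,b) = ab / ((a+b)^2 * (a+b+1))
= 36*41 / ((77)^2 * 78)
= 0.0032
SD = sqrt(0.0032) = 0.0565
Width = 4 * SD = 0.226

0.226


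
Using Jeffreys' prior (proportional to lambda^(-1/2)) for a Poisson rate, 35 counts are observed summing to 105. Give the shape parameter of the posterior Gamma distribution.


Conjugate update: Gamma(prior_shape + S, prior_rate + n).
Prior shape = 0.5, prior rate = 0.
Posterior shape = 0.5 + S = 0.5 + 105 = 105.5

105.5


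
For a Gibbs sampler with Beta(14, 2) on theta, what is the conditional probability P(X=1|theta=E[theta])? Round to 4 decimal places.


E[theta] = 14/(14+2) = 0.875
P(X=1|theta) = theta = 0.875

0.875


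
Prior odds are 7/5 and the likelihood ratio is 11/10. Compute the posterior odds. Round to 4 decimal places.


Posterior odds = prior odds * likelihood ratio
= (7/5) * (11/10)
= 77 / 50
= 1.54

1.54


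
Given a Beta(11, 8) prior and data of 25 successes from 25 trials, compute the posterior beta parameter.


Number of failures = 25 - 25 = 0
Posterior beta = 8 + 0 = 8

8


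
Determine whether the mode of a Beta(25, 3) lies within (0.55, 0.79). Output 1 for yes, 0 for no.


First find the mode: (a-1)/(a+b-2) = 0.9231
Is 0.9231 in (0.55, 0.79)? 0

0


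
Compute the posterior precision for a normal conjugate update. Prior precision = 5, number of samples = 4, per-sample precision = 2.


tau_post = tau_0 + n * tau
= 5 + 4 * 2 = 13

13


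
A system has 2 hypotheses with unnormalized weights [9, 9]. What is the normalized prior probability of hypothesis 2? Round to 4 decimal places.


The normalized prior is the weight divided by the total.
Total weight = 18
P(H2) = 9 / 18 = 0.5

0.5


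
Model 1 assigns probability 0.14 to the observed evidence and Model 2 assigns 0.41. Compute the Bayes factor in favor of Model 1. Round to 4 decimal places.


BF = P(data|M1) / P(data|M2)
= 0.14 / 0.41 = 0.3415

0.3415


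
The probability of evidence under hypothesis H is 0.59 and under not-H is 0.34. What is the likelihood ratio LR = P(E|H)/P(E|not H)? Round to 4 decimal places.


LR = 0.59 / 0.34
= 1.7353

1.7353


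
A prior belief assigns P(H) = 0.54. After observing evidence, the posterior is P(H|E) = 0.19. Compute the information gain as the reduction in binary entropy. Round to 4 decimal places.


H(prior) = -0.54*log2(0.54) - 0.46*log2(0.46)
= 0.9954
H(post) = -0.19*log2(0.19) - 0.81*log2(0.81)
= 0.7015
IG = 0.9954 - 0.7015 = 0.2939

0.2939


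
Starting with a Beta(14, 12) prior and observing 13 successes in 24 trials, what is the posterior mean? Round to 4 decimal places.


Posterior parameters: alpha = 14 + 13 = 27
beta = 12 + 11 = 23
Posterior mean = alpha / (alpha + beta) = 27 / 50
= 0.54

0.54


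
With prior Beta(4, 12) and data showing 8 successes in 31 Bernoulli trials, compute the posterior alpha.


Conjugate update: alpha_posterior = alpha_prior + k
= 4 + 8 = 12

12


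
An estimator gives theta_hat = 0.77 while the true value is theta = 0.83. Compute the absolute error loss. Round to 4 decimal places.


The absolute error loss is |theta_hat - theta|
= |0.77 - 0.83|
= 0.06

0.06


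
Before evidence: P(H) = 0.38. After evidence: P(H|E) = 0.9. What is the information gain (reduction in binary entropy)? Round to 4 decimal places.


Prior entropy = 0.958
Posterior entropy = 0.469
Information gain = 0.958 - 0.469 = 0.489

0.489


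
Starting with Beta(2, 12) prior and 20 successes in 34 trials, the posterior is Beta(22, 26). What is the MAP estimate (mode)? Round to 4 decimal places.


The mode of Beta(a, b) when a > 1 and b > 1 is (a-1)/(a+b-2)
= (22 - 1) / (22 + 26 - 2)
= 21 / 46
= 0.4565

0.4565


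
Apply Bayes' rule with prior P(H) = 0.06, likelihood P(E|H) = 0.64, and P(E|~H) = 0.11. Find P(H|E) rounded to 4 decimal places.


Step 1: Compute marginal P(E) = P(E|H)P(H) + P(E|~H)P(~H)
= 0.64*0.06 + 0.11*0.94 = 0.1418
Step 2: P(H|E) = P(E|H)P(H)/P(E) = 0.0384/0.1418
= 0.2708

0.2708


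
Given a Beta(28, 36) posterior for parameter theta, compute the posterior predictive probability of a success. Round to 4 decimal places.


For a Beta-Bernoulli model, the predictive probability is the mean:
P(success) = 28/(28+36) = 28/64 = 0.4375

0.4375


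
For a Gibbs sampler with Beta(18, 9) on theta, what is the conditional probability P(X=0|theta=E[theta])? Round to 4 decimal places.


E[theta] = 18/(18+9) = 0.6667
P(X=0|theta) = 1 - theta = 0.3333

0.3333


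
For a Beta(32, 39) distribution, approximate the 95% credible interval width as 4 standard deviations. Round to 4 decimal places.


Variance of Beta(a,b) = ab / ((a+b)^2 * (a+b+1))
= 32*39 / ((71)^2 * 72)
= 0.0034
SD = sqrt(0.0034) = 0.0586
Width = 4 * SD = 0.2346

0.2346


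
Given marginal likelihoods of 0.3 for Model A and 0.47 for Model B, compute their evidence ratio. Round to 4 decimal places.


Ratio = ML(A) / ML(B) = 0.3/0.47
= 0.6383

0.6383


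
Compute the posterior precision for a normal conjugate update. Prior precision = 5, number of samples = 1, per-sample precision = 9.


tau_post = tau_0 + n * tau
= 5 + 1 * 9 = 14

14


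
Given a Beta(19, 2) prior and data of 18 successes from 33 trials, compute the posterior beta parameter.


Number of failures = 33 - 18 = 15
Posterior beta = 2 + 15 = 17

17


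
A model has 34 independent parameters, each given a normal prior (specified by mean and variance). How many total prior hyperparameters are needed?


Each normal prior needs 2 hyperparameters (mean and variance).
Total = 2 * 34 = 68

68


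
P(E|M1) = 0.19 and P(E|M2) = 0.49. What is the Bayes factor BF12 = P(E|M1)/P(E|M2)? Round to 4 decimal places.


Bayes factor BF12 = P(E|M1) / P(E|M2)
= 0.19 / 0.49
= 0.3878

0.3878


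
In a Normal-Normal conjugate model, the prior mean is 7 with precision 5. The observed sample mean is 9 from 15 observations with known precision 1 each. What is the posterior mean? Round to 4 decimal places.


Posterior precision = tau0 + n*tau = 5 + 15*1 = 20
Posterior mean = (tau0*mu0 + n*tau*xbar) / posterior_precision
= (5*7 + 15*1*9) / 20
= 170 / 20 = 8.5

8.5


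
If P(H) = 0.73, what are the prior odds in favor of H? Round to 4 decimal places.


Prior odds = P(H) / (1 - P(H))
= 0.73 / 0.27
= 2.7037

2.7037


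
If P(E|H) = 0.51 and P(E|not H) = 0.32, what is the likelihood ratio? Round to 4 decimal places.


Likelihood ratio = P(E|H) / P(E|not H)
= 0.51 / 0.32
= 1.5938

1.5938


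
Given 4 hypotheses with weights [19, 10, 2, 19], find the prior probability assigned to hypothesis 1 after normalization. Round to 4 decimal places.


To normalize, divide each weight by the sum of all weights.
Sum = 50
Prior(H1) = 19/50 = 0.38

0.38


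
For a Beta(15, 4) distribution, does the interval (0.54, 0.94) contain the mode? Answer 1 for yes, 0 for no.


Mode of Beta(a,b) = (a-1)/(a+b-2)
= (15-1)/(15+4-2) = 0.8235
Check: 0.54 <= 0.8235 <= 0.94?
Result: 1

1


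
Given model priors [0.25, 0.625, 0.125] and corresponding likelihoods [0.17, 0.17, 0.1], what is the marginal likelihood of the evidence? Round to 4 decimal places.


P(E) = sum_i P(M_i) P(E|M_i)
= 0.0425 + 0.1063 + 0.0125
= 0.1613

0.1613


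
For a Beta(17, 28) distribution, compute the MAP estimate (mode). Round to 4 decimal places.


MAP = mode = (a-1)/(a+b-2)
= (17-1)/(17+28-2)
= 16/43 = 0.3721

0.3721


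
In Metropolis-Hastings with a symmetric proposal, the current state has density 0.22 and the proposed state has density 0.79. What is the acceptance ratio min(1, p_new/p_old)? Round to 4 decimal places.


Ratio = p_new / p_old = 0.79 / 0.22 = 3.5909
Acceptance = min(1, 3.5909) = 1.0

1.0


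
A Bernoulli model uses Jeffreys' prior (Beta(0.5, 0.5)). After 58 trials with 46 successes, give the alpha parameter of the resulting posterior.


Posterior = Beta(prior_alpha + successes, prior_beta + failures)
= Beta(0.5 + 46, 0.5 + 12)
Posterior alpha = 0.5 + k = 0.5 + 46 = 46.5

46.5


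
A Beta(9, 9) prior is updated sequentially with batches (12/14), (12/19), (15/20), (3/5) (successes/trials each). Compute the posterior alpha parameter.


Sequential conjugate updating is equivalent to a single batch update.
Total successes across all batches = 42
alpha_posterior = alpha_prior + total_successes = 9 + 42
= 51

51


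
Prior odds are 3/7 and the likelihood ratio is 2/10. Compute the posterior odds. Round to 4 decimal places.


Posterior odds = prior odds * likelihood ratio
= (3/7) * (2/10)
= 6 / 70
= 0.0857

0.0857


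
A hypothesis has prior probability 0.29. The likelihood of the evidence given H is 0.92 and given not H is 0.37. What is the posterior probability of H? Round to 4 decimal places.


Using Bayes' theorem:
P(E) = 0.29 * 0.92 + 0.71 * 0.37
P(E) = 0.5295
P(H|E) = (0.29 * 0.92) / 0.5295 = 0.5039

0.5039


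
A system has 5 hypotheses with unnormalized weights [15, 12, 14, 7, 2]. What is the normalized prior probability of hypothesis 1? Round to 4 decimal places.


The normalized prior is the weight divided by the total.
Total weight = 50
P(H1) = 15 / 50 = 0.3

0.3


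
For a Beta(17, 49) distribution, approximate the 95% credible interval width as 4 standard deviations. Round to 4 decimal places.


Variance of Beta(a,b) = ab / ((a+b)^2 * (a+b+1))
= 17*49 / ((66)^2 * 67)
= 0.0029
SD = sqrt(0.0029) = 0.0534
Width = 4 * SD = 0.2137

0.2137


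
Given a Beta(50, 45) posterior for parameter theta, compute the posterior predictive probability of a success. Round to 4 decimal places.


For a Beta-Bernoulli model, the predictive probability is the mean:
P(success) = 50/(50+45) = 50/95 = 0.5263

0.5263


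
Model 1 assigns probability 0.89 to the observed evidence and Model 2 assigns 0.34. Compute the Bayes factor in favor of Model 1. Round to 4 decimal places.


BF = P(data|M1) / P(data|M2)
= 0.89 / 0.34 = 2.6176

2.6176


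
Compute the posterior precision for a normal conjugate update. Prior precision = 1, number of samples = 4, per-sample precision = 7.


tau_post = tau_0 + n * tau
= 1 + 4 * 7 = 29

29


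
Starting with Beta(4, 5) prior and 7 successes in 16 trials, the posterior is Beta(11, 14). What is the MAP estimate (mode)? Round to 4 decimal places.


The mode of Beta(a, b) when a > 1 and b > 1 is (a-1)/(a+b-2)
= (11 - 1) / (11 + 14 - 2)
= 10 / 23
= 0.4348

0.4348


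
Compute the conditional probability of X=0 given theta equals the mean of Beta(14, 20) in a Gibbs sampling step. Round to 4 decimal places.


Mean of Beta(14, 20) = 0.4118
P(X=0 | theta=0.4118) = 0.5882

0.5882


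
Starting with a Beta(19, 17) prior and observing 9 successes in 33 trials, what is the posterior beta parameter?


Posterior beta = prior beta + failures
Failures = 33 - 9 = 24
beta_post = 17 + 24 = 41

41


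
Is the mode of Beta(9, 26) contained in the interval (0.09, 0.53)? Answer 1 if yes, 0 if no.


Mode = (a-1)/(a+b-2) = 8/33 = 0.2424
Interval: (0.09, 0.53)
Contains mode? 1

1


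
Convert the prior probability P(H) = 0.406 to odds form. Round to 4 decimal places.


P(not H) = 1 - 0.406 = 0.594
Odds = 0.406 / 0.594 = 0.6835

0.6835


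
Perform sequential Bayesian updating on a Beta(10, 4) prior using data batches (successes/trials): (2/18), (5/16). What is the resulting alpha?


Accumulate successes: 7
Posterior alpha = prior alpha + sum of successes
= 10 + 7 = 17

17


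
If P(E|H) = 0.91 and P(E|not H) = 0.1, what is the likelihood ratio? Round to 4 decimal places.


Likelihood ratio = P(E|H) / P(E|not H)
= 0.91 / 0.1
= 9.1

9.1


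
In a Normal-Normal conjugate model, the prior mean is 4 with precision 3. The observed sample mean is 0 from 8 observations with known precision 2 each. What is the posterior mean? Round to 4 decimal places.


Posterior precision = tau0 + n*tau = 3 + 8*2 = 19
Posterior mean = (tau0*mu0 + n*tau*xbar) / posterior_precision
= (3*4 + 8*2*0) / 19
= 12 / 19 = 0.6316

0.6316


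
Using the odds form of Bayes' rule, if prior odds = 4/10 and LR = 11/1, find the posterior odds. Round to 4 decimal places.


Bayes' rule in odds form: posterior odds = prior odds * LR
= (4 * 11) / (10 * 1)
= 44/10 = 4.4

4.4


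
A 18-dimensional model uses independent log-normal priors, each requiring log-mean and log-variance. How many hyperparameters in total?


Per parameter: 2 (log-mean and log-variance).
Total = 18 * 2 = 36

36


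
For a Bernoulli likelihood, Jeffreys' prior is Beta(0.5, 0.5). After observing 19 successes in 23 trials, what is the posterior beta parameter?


Jeffreys' prior for Bernoulli is Beta(0.5, 0.5).
Posterior is Beta(0.5 + k, 0.5 + n - k).
Posterior beta = 0.5 + (n - k) = 0.5 + 4 = 4.5

4.5


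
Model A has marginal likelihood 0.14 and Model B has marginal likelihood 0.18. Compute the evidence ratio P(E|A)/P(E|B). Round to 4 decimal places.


Evidence ratio = P(E|A) / P(E|B)
= 0.14 / 0.18
= 0.7778

0.7778


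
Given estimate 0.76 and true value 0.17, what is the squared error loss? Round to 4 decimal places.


Squared error = (estimate - true)^2
Difference = 0.59
Loss = 0.59^2 = 0.3481

0.3481


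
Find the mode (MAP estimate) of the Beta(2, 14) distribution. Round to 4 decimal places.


For Beta(a,b) with a,b > 1:
Mode = (a-1)/(a+b-2) = (2-1)/(16-2)
= 1/14 = 0.0714

0.0714


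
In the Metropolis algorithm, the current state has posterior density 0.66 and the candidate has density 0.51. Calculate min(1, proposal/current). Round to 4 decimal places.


Ratio = 0.51/0.66 = 0.7727
Acceptance probability = min(1, 0.7727)
= 0.7727

0.7727


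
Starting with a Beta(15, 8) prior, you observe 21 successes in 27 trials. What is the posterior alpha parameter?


For a Beta-Binomial conjugate model:
Posterior alpha = prior alpha + number of successes
= 15 + 21 = 36

36


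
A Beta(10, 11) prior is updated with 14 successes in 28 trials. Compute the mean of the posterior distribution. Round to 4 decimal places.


After update: Beta(24, 25)
Mean = 24 / (24 + 25) = 24 / 49
= 0.4898

0.4898


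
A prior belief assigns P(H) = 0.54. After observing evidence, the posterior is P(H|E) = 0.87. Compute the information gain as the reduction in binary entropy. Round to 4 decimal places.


H(prior) = -0.54*log2(0.54) - 0.46*log2(0.46)
= 0.9954
H(post) = -0.87*log2(0.87) - 0.13*log2(0.13)
= 0.5574
IG = 0.9954 - 0.5574 = 0.4379

0.4379


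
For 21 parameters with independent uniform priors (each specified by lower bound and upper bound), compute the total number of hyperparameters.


A uniform prior has 2 hyperparameters per parameter.
Total = 21 * 2 = 42

42


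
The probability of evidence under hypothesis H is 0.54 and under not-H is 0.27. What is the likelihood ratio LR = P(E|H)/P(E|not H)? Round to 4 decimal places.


LR = 0.54 / 0.27
= 2.0

2.0


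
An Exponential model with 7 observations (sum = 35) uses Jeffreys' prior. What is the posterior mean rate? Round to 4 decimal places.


Posterior Gamma(7, 35)
E[lambda] = 7/35 = 0.2

0.2


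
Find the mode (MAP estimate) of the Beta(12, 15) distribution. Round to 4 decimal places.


For Beta(a,b) with a,b > 1:
Mode = (a-1)/(a+b-2) = (12-1)/(27-2)
= 11/25 = 0.44

0.44


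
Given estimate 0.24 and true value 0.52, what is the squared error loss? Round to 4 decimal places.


Squared error = (estimate - true)^2
Difference = -0.28
Loss = -0.28^2 = 0.0784

0.0784


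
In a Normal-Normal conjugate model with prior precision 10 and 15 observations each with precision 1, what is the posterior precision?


Posterior precision = prior precision + n * observation precision
= 10 + 15 * 1
= 10 + 15 = 25

25


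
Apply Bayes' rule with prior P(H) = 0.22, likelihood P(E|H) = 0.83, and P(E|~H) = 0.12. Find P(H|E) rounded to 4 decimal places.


Step 1: Compute marginal P(E) = P(E|H)P(H) + P(E|~H)P(~H)
= 0.83*0.22 + 0.12*0.78 = 0.2762
Step 2: P(H|E) = P(E|H)P(H)/P(E) = 0.1826/0.2762
= 0.6611

0.6611


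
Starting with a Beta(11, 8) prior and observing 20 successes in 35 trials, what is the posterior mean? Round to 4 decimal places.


Posterior parameters: alpha = 11 + 20 = 31
beta = 8 + 15 = 23
Posterior mean = alpha / (alpha + beta) = 31 / 54
= 0.5741

0.5741


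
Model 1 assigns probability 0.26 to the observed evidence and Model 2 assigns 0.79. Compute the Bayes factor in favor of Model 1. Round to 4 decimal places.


BF = P(data|M1) / P(data|M2)
= 0.26 / 0.79 = 0.3291

0.3291


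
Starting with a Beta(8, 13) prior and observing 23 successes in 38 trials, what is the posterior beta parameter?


Posterior beta = prior beta + failures
Failures = 38 - 23 = 15
beta_post = 13 + 15 = 28

28


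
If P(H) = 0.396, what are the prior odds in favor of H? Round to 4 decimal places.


Prior odds = P(H) / (1 - P(H))
= 0.396 / 0.604
= 0.6556

0.6556


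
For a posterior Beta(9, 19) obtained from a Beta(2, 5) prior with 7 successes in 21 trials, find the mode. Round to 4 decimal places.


Mode = (alpha - 1) / (alpha + beta - 2)
= 8 / 26
= 0.3077

0.3077


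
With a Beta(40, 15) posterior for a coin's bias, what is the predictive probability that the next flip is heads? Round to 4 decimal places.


The predictive probability equals the posterior mean.
P(next = heads) = alpha / (alpha + beta)
= 40 / 55 = 0.7273

0.7273


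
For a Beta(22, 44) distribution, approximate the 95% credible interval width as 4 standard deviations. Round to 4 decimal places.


Variance of Beta(a,b) = ab / ((a+b)^2 * (a+b+1))
= 22*44 / ((66)^2 * 67)
= 0.0033
SD = sqrt(0.0033) = 0.0576
Width = 4 * SD = 0.2304

0.2304


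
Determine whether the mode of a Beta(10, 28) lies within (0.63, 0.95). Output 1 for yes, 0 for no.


First find the mode: (a-1)/(a+b-2) = 0.25
Is 0.25 in (0.63, 0.95)? 0

0


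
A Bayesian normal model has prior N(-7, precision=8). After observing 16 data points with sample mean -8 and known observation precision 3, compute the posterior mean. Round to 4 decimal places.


Posterior mean = (prior_precision * prior_mean + n * data_precision * data_mean) / (prior_precision + n * data_precision)
Numerator = 8*-7 + 16*3*-8 = -440
Denominator = 8 + 16*3 = 56
Posterior mean = -7.8571

-7.8571


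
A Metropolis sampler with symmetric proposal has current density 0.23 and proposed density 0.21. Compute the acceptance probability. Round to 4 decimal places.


For symmetric proposals, acceptance = min(1, pi(x*)/pi(x))
= min(1, 0.21/0.23)
= min(1, 0.913) = 0.913

0.913


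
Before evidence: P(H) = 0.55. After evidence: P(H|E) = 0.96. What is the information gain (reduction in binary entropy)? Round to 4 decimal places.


Prior entropy = 0.9928
Posterior entropy = 0.2423
Information gain = 0.9928 - 0.2423 = 0.7505

0.7505


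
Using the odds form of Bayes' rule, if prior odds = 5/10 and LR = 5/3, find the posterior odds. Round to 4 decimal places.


Bayes' rule in odds form: posterior odds = prior odds * LR
= (5 * 5) / (10 * 3)
= 25/30 = 0.8333

0.8333


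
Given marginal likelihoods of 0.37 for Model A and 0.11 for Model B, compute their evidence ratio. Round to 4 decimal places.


Ratio = ML(A) / ML(B) = 0.37/0.11
= 3.3636

3.3636


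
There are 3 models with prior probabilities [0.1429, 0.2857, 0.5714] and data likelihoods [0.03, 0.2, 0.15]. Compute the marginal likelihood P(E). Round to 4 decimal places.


P(E) = sum over models of P(M_i) * P(E|M_i)
= 0.1429*0.03 + 0.2857*0.2 + 0.5714*0.15
= 0.1471

0.1471


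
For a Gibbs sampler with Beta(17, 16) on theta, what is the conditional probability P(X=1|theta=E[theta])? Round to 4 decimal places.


E[theta] = 17/(17+16) = 0.5152
P(X=1|theta) = theta = 0.5152

0.5152


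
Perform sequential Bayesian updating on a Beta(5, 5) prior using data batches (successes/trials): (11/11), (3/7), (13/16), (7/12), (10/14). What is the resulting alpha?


Accumulate successes: 44
Posterior alpha = prior alpha + sum of successes
= 5 + 44 = 49

49


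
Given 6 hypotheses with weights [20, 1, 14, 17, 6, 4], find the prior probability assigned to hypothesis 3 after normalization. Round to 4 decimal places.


To normalize, divide each weight by the sum of all weights.
Sum = 62
Prior(H3) = 14/62 = 0.2258

0.2258


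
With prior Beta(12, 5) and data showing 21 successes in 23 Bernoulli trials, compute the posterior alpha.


Conjugate update: alpha_posterior = alpha_prior + k
= 12 + 21 = 33

33


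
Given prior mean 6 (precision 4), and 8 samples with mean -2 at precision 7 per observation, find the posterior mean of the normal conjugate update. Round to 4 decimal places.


The posterior mean is a precision-weighted average of prior and data.
Post. prec. = 4 + 56 = 60
Post. mean = (24 + -112)/60 = -88/60 = -1.4667

-1.4667


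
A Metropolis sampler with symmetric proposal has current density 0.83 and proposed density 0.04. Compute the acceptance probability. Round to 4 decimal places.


For symmetric proposals, acceptance = min(1, pi(x*)/pi(x))
= min(1, 0.04/0.83)
= min(1, 0.0482) = 0.0482

0.0482


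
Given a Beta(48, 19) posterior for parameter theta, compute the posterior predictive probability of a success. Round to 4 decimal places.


For a Beta-Bernoulli model, the predictive probability is the mean:
P(success) = 48/(48+19) = 48/67 = 0.7164

0.7164


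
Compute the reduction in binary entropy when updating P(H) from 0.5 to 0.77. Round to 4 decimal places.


H_before = -p*log2(p) - (1-p)*log2(1-p) for p=0.5: 1.0
H_after for p=0.77: 0.778
Reduction = 1.0 - 0.778 = 0.222

0.222


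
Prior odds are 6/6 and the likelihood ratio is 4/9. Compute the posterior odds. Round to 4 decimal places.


Posterior odds = prior odds * likelihood ratio
= (6/6) * (4/9)
= 24 / 54
= 0.4444

0.4444


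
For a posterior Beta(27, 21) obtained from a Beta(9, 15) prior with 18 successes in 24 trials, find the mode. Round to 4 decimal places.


Mode = (alpha - 1) / (alpha + beta - 2)
= 26 / 46
= 0.5652

0.5652


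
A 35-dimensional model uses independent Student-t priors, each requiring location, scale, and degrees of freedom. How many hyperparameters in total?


Per parameter: 3 (location, scale, and degrees of freedom).
Total = 35 * 3 = 105

105


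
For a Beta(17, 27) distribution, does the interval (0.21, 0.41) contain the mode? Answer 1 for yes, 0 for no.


Mode of Beta(a,b) = (a-1)/(a+b-2)
= (17-1)/(17+27-2) = 0.381
Check: 0.21 <= 0.381 <= 0.41?
Result: 1

1


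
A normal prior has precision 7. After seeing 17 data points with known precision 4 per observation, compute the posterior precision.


In the conjugate normal model, precisions add:
tau_posterior = tau_prior + n * tau_data
= 7 + 17*4 = 75

75


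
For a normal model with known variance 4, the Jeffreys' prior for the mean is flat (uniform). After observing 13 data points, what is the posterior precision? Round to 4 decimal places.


Jeffreys' prior for normal mean (known variance) is flat.
Prior precision = 0.
Posterior precision = prior_prec + n/sigma^2 = 0 + 13/4
= 3.25

3.25


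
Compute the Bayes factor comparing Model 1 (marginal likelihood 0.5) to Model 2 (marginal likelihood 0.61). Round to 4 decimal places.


BF12 = marginal likelihood of M1 / marginal likelihood of M2
= 0.5/0.61
= 0.8197

0.8197


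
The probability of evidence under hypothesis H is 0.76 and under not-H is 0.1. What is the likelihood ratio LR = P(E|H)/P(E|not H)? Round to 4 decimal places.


LR = 0.76 / 0.1
= 7.6

7.6


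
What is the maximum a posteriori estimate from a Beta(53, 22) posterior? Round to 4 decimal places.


The MAP estimate equals the mode of the distribution.
Mode of Beta(a,b) = (a-1)/(a+b-2)
= 52/73
= 0.7123

0.7123


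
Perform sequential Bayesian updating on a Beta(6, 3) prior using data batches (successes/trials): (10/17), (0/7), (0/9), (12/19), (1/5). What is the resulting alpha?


Accumulate successes: 23
Posterior alpha = prior alpha + sum of successes
= 6 + 23 = 29

29


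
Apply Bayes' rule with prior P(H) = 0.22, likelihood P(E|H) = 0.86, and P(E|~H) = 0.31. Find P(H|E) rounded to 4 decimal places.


Step 1: Compute marginal P(E) = P(E|H)P(H) + P(E|~H)P(~H)
= 0.86*0.22 + 0.31*0.78 = 0.431
Step 2: P(H|E) = P(E|H)P(H)/P(E) = 0.1892/0.431
= 0.439

0.439


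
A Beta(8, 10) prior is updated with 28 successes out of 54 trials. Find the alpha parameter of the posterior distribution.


In the Beta-Binomial conjugate update:
alpha_post = alpha_prior + successes
= 8 + 28
= 36

36


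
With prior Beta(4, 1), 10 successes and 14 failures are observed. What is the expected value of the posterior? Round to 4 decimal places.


Posterior = Beta(14, 15)
E[theta] = alpha/(alpha+beta)
= 14/29 = 0.4828

0.4828


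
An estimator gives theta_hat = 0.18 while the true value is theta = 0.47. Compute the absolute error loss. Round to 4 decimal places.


The absolute error loss is |theta_hat - theta|
= |0.18 - 0.47|
= 0.29

0.29


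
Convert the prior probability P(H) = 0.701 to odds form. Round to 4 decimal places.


P(not H) = 1 - 0.701 = 0.299
Odds = 0.701 / 0.299 = 2.3445

2.3445


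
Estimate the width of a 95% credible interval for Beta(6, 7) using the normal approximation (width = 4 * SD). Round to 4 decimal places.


For Beta(a,b): Var = ab/((a+b)^2(a+b+1))
Var = 0.0178, SD = 0.1332
Approximate 95% CI width = 4 * 0.1332 = 0.5329

0.5329


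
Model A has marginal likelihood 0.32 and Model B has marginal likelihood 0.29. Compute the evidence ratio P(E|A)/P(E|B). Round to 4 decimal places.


Evidence ratio = P(E|A) / P(E|B)
= 0.32 / 0.29
= 1.1034

1.1034


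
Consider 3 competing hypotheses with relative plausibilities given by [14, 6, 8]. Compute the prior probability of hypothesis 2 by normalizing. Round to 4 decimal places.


Sum of weights = 14 + 6 + 8 = 28
Normalized prior for H2 = 6 / 28
= 0.2143

0.2143


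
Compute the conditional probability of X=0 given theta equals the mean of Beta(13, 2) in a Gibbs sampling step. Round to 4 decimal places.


Mean of Beta(13, 2) = 0.8667
P(X=0 | theta=0.8667) = 0.1333

0.1333


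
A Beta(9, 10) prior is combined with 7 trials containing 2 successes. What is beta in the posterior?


In conjugate updating:
beta_posterior = beta_prior + (n - k)
= 10 + (7 - 2)
= 10 + 5 = 15

15


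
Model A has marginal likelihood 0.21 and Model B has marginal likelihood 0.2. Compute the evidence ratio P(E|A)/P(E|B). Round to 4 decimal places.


Evidence ratio = P(E|A) / P(E|B)
= 0.21 / 0.2
= 1.05

1.05


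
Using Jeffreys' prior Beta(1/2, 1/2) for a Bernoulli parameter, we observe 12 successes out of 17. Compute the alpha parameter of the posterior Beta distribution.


Conjugate update: Beta(0.5 + k, 0.5 + n - k).
k = 12, n - k = 5
Posterior alpha = 0.5 + k = 0.5 + 12 = 12.5

12.5


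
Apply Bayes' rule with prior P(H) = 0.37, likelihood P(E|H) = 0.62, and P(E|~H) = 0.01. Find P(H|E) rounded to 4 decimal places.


Step 1: Compute marginal P(E) = P(E|H)P(H) + P(E|~H)P(~H)
= 0.62*0.37 + 0.01*0.63 = 0.2357
Step 2: P(H|E) = P(E|H)P(H)/P(E) = 0.2294/0.2357
= 0.9733

0.9733


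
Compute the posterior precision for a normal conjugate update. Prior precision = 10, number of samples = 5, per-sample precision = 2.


tau_post = tau_0 + n * tau
= 10 + 5 * 2 = 20

20


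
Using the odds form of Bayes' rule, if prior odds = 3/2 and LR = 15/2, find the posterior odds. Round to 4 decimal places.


Bayes' rule in odds form: posterior odds = prior odds * LR
= (3 * 15) / (2 * 2)
= 45/4 = 11.25

11.25


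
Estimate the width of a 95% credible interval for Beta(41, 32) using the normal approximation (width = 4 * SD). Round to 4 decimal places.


For Beta(a,b): Var = ab/((a+b)^2(a+b+1))
Var = 0.0033, SD = 0.0577
Approximate 95% CI width = 4 * 0.0577 = 0.2307

0.2307


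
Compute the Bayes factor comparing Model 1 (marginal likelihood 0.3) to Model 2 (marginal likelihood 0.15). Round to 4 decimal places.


BF12 = marginal likelihood of M1 / marginal likelihood of M2
= 0.3/0.15
= 2.0

2.0


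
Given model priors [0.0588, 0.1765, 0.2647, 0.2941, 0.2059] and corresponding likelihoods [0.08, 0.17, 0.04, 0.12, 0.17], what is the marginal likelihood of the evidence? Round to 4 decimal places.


P(E) = sum_i P(M_i) P(E|M_i)
= 0.0047 + 0.03 + 0.0106 + 0.0353 + 0.035
= 0.1156

0.1156


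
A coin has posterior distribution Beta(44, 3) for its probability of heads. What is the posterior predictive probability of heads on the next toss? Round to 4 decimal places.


Posterior predictive = E[theta] = alpha/(alpha+beta)
= 44/47
= 0.9362

0.9362


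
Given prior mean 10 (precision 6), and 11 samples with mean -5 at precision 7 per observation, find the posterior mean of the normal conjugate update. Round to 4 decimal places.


The posterior mean is a precision-weighted average of prior and data.
Post. prec. = 6 + 77 = 83
Post. mean = (60 + -385)/83 = -325/83 = -3.9157

-3.9157


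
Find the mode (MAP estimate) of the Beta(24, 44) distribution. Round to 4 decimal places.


For Beta(a,b) with a,b > 1:
Mode = (a-1)/(a+b-2) = (24-1)/(68-2)
= 23/66 = 0.3485

0.3485


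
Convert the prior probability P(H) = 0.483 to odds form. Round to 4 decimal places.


P(not H) = 1 - 0.483 = 0.517
Odds = 0.483 / 0.517 = 0.9342

0.9342


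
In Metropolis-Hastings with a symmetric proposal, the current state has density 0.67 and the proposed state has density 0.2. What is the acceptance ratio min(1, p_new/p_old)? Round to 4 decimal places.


Ratio = p_new / p_old = 0.2 / 0.67 = 0.2985
Acceptance = min(1, 0.2985) = 0.2985

0.2985


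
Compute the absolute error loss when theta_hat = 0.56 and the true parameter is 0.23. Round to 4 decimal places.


L = |theta_hat - theta_true|
= |0.56 - 0.23| = 0.33

0.33


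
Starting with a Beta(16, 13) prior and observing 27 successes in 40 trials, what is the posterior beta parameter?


Posterior beta = prior beta + failures
Failures = 40 - 27 = 13
beta_post = 13 + 13 = 26

26


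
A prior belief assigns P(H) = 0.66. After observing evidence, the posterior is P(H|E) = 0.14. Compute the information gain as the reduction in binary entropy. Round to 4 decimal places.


H(prior) = -0.66*log2(0.66) - 0.34*log2(0.34)
= 0.9248
H(post) = -0.14*log2(0.14) - 0.86*log2(0.86)
= 0.5842
IG = 0.9248 - 0.5842 = 0.3406

0.3406


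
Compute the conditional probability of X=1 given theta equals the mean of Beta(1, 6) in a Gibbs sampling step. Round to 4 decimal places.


Mean of Beta(1, 6) = 0.1429
P(X=1 | theta=0.1429) = 0.1429

0.1429


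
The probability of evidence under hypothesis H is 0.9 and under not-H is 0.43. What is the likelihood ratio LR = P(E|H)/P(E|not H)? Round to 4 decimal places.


LR = 0.9 / 0.43
= 2.093

2.093


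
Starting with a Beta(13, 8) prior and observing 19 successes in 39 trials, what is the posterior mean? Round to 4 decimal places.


Posterior parameters: alpha = 13 + 19 = 32
beta = 8 + 20 = 28
Posterior mean = alpha / (alpha + beta) = 32 / 60
= 0.5333

0.5333


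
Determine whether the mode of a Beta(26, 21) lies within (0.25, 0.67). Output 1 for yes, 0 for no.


First find the mode: (a-1)/(a+b-2) = 0.5556
Is 0.5556 in (0.25, 0.67)? 1

1


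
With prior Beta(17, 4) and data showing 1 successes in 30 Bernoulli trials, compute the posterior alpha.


Conjugate update: alpha_posterior = alpha_prior + k
= 17 + 1 = 18

18


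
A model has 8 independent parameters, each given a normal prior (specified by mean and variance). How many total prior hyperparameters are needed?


Each normal prior needs 2 hyperparameters (mean and variance).
Total = 2 * 8 = 16

16


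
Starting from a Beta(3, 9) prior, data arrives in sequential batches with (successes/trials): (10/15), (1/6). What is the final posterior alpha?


In sequential Bayesian updating, we sum all successes.
Total successes = 11
Final alpha = 3 + 11 = 14

14


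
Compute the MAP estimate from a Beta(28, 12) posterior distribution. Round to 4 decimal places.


MAP = mode of Beta distribution
= (alpha - 1)/(alpha + beta - 2)
= (28-1)/(28+12-2)
= 27/38 = 0.7105

0.7105


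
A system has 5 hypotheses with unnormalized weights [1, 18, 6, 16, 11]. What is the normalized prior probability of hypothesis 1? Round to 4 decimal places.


The normalized prior is the weight divided by the total.
Total weight = 52
P(H1) = 1 / 52 = 0.0192

0.0192


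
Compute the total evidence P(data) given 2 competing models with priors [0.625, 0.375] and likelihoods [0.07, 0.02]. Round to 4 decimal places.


Marginal likelihood = sum P(model_i) * P(data|model_i)
Model 1: 0.625 * 0.07 = 0.0438
Model 2: 0.375 * 0.02 = 0.0075
Total = 0.0513

0.0513


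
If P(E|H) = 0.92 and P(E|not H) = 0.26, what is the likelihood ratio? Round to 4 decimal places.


Likelihood ratio = P(E|H) / P(E|not H)
= 0.92 / 0.26
= 3.5385

3.5385


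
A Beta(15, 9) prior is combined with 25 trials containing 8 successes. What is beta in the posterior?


In conjugate updating:
beta_posterior = beta_prior + (n - k)
= 9 + (25 - 8)
= 9 + 17 = 26

26


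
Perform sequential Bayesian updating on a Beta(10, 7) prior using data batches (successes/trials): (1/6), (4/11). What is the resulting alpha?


Accumulate successes: 5
Posterior alpha = prior alpha + sum of successes
= 10 + 5 = 15

15


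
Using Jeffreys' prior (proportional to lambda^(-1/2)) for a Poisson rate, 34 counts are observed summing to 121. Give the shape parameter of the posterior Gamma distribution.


Conjugate update: Gamma(prior_shape + S, prior_rate + n).
Prior shape = 0.5, prior rate = 0.
Posterior shape = 0.5 + S = 0.5 + 121 = 121.5

121.5


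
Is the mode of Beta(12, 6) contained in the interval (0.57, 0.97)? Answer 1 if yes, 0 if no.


Mode = (a-1)/(a+b-2) = 11/16 = 0.6875
Interval: (0.57, 0.97)
Contains mode? 1

1


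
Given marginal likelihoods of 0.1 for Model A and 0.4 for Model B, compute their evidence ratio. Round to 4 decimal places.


Ratio = ML(A) / ML(B) = 0.1/0.4
= 0.25

0.25


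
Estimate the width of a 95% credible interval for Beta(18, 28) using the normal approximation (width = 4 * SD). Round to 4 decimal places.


For Beta(a,b): Var = ab/((a+b)^2(a+b+1))
Var = 0.0051, SD = 0.0712
Approximate 95% CI width = 4 * 0.0712 = 0.2848

0.2848


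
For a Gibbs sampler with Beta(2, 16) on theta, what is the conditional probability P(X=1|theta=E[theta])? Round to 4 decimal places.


E[theta] = 2/(2+16) = 0.1111
P(X=1|theta) = theta = 0.1111

0.1111


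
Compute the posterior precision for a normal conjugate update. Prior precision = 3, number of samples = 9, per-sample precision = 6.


tau_post = tau_0 + n * tau
= 3 + 9 * 6 = 57

57


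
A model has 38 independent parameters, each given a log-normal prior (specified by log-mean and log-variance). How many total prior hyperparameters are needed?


Each log-normal prior needs 2 hyperparameters (log-mean and log-variance).
Total = 2 * 38 = 76

76


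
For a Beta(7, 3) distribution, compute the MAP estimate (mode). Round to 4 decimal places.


MAP = mode = (a-1)/(a+b-2)
= (7-1)/(7+3-2)
= 6/8 = 0.75

0.75


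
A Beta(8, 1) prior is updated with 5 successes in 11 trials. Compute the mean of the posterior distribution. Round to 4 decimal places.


After update: Beta(13, 7)
Mean = 13 / (13 + 7) = 13 / 20
= 0.65

0.65


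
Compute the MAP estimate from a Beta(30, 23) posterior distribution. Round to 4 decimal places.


MAP = mode of Beta distribution
= (alpha - 1)/(alpha + beta - 2)
= (30-1)/(30+23-2)
= 29/51 = 0.5686

0.5686


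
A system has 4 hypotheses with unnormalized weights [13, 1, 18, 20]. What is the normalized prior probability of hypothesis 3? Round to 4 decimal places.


The normalized prior is the weight divided by the total.
Total weight = 52
P(H3) = 18 / 52 = 0.3462

0.3462


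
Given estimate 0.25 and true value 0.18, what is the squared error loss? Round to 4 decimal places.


Squared error = (estimate - true)^2
Difference = 0.07
Loss = 0.07^2 = 0.0049

0.0049


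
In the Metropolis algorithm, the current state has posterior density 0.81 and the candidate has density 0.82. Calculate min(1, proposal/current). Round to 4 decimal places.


Ratio = 0.82/0.81 = 1.0123
Acceptance probability = min(1, 1.0123)
= 1.0

1.0


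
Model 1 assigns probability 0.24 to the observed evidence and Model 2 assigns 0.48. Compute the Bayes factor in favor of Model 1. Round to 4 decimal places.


BF = P(data|M1) / P(data|M2)
= 0.24 / 0.48 = 0.5

0.5


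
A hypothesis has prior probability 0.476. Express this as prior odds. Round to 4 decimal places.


Odds = P(H) / P(not H) = 0.476 / 0.524
= 0.9084

0.9084


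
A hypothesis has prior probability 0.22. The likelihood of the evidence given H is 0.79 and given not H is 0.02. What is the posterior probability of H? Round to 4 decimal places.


Using Bayes' theorem:
P(E) = 0.22 * 0.79 + 0.78 * 0.02
P(E) = 0.1894
P(H|E) = (0.22 * 0.79) / 0.1894 = 0.9176

0.9176


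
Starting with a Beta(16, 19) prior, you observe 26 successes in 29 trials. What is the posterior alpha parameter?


For a Beta-Binomial conjugate model:
Posterior alpha = prior alpha + number of successes
= 16 + 26 = 42

42


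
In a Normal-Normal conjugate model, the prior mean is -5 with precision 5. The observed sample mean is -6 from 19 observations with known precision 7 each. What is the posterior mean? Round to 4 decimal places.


Posterior precision = tau0 + n*tau = 5 + 19*7 = 138
Posterior mean = (tau0*mu0 + n*tau*xbar) / posterior_precision
= (5*-5 + 19*7*-6) / 138
= -823 / 138 = -5.9638

-5.9638


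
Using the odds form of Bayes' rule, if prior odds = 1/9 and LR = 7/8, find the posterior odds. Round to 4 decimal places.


Bayes' rule in odds form: posterior odds = prior odds * LR
= (1 * 7) / (9 * 8)
= 7/72 = 0.0972

0.0972


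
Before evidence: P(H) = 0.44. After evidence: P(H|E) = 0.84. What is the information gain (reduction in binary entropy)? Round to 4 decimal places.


Prior entropy = 0.9896
Posterior entropy = 0.6343
Information gain = 0.9896 - 0.6343 = 0.3553

0.3553


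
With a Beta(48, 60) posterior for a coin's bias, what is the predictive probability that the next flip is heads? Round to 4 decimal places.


The predictive probability equals the posterior mean.
P(next = heads) = alpha / (alpha + beta)
= 48 / 108 = 0.4444

0.4444
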